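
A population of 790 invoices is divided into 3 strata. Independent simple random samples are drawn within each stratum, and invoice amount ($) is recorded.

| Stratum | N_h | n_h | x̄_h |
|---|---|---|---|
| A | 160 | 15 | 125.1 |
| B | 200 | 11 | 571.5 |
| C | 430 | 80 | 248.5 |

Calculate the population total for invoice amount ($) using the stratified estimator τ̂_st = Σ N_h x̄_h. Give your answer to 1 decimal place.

τ̂_st ≈ 241171.0

τ̂_st = Σ N_h x̄_h = 160·125.1 + 200·571.5 + 430·248.5 = 241171.0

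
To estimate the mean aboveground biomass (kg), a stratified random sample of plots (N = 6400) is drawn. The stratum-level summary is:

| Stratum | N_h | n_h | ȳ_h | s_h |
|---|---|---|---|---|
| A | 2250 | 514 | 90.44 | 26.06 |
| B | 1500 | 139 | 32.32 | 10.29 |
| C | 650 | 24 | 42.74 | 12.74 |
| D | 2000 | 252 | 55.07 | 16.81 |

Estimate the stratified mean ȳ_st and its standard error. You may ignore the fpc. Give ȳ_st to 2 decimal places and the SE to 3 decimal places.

ȳ_st ≈ 60.92, SE ≈ 0.620

ȳ_st = Σ W_h ȳ_h = (2250·90.44 + 1500·32.32 + 650·42.74 + 2000·55.07)/6400 = 60.92047
V̂(ȳ_st) = Σ W_h² s_h²/n_h, with W_h = N_h/N and N = 6400:
  stratum A: (2250/6400)²·26.06²/514 = 0.163302
  stratum B: (1500/6400)²·10.29²/139 = 0.0418445
  stratum C: (650/6400)²·12.74²/24 = 0.0697581
  stratum D: (2000/6400)²·16.81²/252 = 0.109505
V̂(ȳ_st) = 0.38441
SE(ȳ_st) = √0.38441 = 0.620008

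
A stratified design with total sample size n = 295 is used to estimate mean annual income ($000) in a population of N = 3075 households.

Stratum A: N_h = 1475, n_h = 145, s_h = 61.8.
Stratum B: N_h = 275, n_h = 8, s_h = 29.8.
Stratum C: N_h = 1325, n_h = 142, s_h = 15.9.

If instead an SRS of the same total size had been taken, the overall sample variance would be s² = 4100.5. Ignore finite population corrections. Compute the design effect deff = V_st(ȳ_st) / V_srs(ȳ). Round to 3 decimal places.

V̂(ȳ_st) = Σ W_h² s_h²/n_h, with W_h = N_h/N and N = 3075:
  stratum A: (1475/3075)²·61.8²/145 = 6.06042
  stratum B: (275/3075)²·29.8²/8 = 0.887805
  stratum C: (1325/3075)²·15.9²/142 = 0.330558
V_st = 7.27878
V_srs = s²/n = 4100.5/295 = 13.9
deff = V_st / V_srs = 7.27878/13.9 = 0.5237

deff ≈ 0.524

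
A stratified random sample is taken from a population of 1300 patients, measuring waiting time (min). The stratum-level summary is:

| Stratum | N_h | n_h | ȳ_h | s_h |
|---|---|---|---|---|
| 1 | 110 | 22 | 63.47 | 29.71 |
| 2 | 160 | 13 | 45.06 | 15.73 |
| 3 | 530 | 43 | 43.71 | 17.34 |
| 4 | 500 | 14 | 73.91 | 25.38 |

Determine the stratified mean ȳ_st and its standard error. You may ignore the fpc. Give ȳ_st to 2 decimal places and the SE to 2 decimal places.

ȳ_st = Σ W_h ȳ_h = (110·63.47 + 160·45.06 + 530·43.71 + 500·73.91)/1300 = 57.16354
V̂(ȳ_st) = Σ W_h² s_h²/n_h, with W_h = N_h/N and N = 1300:
  stratum 1: (110/1300)²·29.71²/22 = 0.287264
  stratum 2: (160/1300)²·15.73²/13 = 0.288315
  stratum 3: (530/1300)²·17.34²/43 = 1.16224
  stratum 4: (500/1300)²·25.38²/14 = 6.80626
V̂(ȳ_st) = 8.54408
SE(ȳ_st) = √8.54408 = 2.92303

ȳ_st ≈ 57.16, SE ≈ 2.92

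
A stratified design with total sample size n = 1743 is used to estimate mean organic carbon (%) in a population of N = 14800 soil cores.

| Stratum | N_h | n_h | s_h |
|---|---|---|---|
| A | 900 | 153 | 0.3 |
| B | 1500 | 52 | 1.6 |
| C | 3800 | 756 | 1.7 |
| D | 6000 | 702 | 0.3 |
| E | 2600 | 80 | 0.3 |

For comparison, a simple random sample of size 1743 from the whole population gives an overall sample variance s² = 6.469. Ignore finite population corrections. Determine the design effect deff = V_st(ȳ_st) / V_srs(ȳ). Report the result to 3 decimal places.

V̂(ȳ_st) = Σ W_h² s_h²/n_h, with W_h = N_h/N and N = 14800:
  stratum A: (900/14800)²·0.3²/153 = 2.17527e-06
  stratum B: (1500/14800)²·1.6²/52 = 0.000505703
  stratum C: (3800/14800)²·1.7²/756 = 0.000252011
  stratum D: (6000/14800)²·0.3²/702 = 2.1071e-05
  stratum E: (2600/14800)²·0.3²/80 = 3.47197e-05
V_st = 0.00081568
V_srs = s²/n = 6.469/1743 = 0.00371142
deff = V_st / V_srs = 0.00081568/0.00371142 = 0.2198

deff ≈ 0.220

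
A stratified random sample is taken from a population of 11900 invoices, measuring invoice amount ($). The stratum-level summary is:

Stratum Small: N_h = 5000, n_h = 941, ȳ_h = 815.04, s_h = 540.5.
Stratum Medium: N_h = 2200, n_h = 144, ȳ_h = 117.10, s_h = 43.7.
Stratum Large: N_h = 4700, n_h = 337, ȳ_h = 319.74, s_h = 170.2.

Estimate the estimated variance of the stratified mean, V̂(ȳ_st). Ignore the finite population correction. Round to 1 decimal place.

V̂(ȳ_st) ≈ 68.7

V̂(ȳ_st) = Σ W_h² s_h²/n_h, with W_h = N_h/N and N = 11900:
  stratum Small: (5000/11900)²·540.5²/941 = 54.8085
  stratum Medium: (2200/11900)²·43.7²/144 = 0.453265
  stratum Large: (4700/11900)²·170.2²/337 = 13.4088
V̂(ȳ_st) = 68.6706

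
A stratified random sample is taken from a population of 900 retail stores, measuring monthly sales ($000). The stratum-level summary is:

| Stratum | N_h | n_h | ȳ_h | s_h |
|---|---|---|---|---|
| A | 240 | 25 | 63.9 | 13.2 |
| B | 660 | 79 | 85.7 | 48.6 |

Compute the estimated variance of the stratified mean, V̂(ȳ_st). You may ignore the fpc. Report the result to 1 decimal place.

V̂(ȳ_st) = Σ W_h² s_h²/n_h, with W_h = N_h/N and N = 900:
  stratum A: (240/900)²·13.2²/25 = 0.495616
  stratum B: (660/900)²·48.6²/79 = 16.0786
V̂(ȳ_st) = 16.5742

V̂(ȳ_st) ≈ 16.6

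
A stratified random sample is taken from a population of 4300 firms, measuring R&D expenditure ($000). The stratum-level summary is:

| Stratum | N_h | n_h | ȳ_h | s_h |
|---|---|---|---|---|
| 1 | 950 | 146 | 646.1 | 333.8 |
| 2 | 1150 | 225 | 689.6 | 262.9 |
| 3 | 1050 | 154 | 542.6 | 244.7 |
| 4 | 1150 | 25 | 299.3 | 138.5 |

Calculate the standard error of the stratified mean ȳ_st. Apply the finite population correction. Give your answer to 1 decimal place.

SE(ȳ_st) ≈ 11.1

V̂(ȳ_st) = Σ W_h² (1 − n_h/N_h) s_h²/n_h, with W_h = N_h/N and N = 4300:
  stratum 1: (950/4300)²·(1 − 146/950)·333.8²/146 = 31.5255
  stratum 2: (1150/4300)²·(1 − 225/1150)·262.9²/225 = 17.6726
  stratum 3: (1050/4300)²·(1 − 154/1050)·244.7²/154 = 19.7837
  stratum 4: (1150/4300)²·(1 − 25/1150)·138.5²/25 = 53.6875
V̂(ȳ_st) = 122.669
SE(ȳ_st) = √122.669 = 11.0756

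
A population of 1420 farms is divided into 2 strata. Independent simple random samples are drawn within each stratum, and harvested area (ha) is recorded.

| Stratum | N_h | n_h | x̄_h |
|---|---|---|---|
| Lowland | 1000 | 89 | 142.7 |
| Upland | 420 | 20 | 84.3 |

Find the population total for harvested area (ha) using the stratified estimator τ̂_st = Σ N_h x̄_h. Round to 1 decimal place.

τ̂_st ≈ 178106.0

τ̂_st = Σ N_h x̄_h = 1000·142.7 + 420·84.3 = 178106.0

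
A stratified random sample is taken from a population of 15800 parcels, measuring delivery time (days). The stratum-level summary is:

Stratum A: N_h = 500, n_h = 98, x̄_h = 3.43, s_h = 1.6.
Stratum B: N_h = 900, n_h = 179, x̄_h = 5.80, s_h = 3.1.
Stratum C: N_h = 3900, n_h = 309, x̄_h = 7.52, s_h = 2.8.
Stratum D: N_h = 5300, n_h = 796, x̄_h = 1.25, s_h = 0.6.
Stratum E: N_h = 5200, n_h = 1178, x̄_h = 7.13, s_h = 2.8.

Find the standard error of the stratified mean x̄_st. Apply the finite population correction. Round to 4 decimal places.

V̂(x̄_st) = Σ W_h² (1 − n_h/N_h) s_h²/n_h, with W_h = N_h/N and N = 15800:
  stratum A: (500/15800)²·(1 − 98/500)·1.6²/98 = 2.10327e-05
  stratum B: (900/15800)²·(1 − 179/900)·3.1²/179 = 0.000139551
  stratum C: (3900/15800)²·(1 − 309/3900)·2.8²/309 = 0.00142339
  stratum D: (5300/15800)²·(1 − 796/5300)·0.6²/796 = 4.32464e-05
  stratum E: (5200/15800)²·(1 − 1178/5200)·2.8²/1178 = 0.000557573
V̂(x̄_st) = 0.00218479
SE(x̄_st) = √0.00218479 = 0.0467418

SE(x̄_st) ≈ 0.0467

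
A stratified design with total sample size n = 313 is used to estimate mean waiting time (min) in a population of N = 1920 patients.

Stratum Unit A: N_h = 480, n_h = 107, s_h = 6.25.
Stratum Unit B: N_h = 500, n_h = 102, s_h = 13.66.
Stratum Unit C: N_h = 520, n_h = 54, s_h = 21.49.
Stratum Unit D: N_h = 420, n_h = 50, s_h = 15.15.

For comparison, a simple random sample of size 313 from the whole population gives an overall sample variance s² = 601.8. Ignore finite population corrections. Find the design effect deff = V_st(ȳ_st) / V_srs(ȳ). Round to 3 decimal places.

V̂(ȳ_st) = Σ W_h² s_h²/n_h, with W_h = N_h/N and N = 1920:
  stratum Unit A: (480/1920)²·6.25²/107 = 0.0228169
  stratum Unit B: (500/1920)²·13.66²/102 = 0.124062
  stratum Unit C: (520/1920)²·21.49²/54 = 0.627312
  stratum Unit D: (420/1920)²·15.15²/50 = 0.21966
V_st = 0.993851
V_srs = s²/n = 601.8/313 = 1.92268
deff = V_st / V_srs = 0.993851/1.92268 = 0.5169

deff ≈ 0.517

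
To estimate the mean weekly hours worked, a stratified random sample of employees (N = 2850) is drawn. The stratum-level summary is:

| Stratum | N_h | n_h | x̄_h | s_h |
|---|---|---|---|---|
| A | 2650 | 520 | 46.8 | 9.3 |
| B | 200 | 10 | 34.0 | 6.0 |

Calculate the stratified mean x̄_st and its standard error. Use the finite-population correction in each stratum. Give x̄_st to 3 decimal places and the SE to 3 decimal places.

x̄_st = Σ W_h x̄_h = (2650·46.8 + 200·34.0)/2850 = 45.90175
V̂(x̄_st) = Σ W_h² (1 − n_h/N_h) s_h²/n_h, with W_h = N_h/N and N = 2850:
  stratum A: (2650/2850)²·(1 − 520/2650)·9.3²/520 = 0.115584
  stratum B: (200/2850)²·(1 − 10/200)·6.0²/10 = 0.0168421
V̂(x̄_st) = 0.132426
SE(x̄_st) = √0.132426 = 0.363904

x̄_st ≈ 45.902, SE ≈ 0.364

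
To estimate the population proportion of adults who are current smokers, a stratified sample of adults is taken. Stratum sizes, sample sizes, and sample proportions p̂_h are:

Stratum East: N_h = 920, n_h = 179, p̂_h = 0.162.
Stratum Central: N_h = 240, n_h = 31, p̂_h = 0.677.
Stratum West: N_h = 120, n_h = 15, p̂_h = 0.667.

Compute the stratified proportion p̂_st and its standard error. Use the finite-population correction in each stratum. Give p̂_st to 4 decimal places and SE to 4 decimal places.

N = 1280; stratum weights W_h = N_h/N.
p̂_st = Σ W_h p̂_h = (920·0.162 + 240·0.677 + 120·0.667)/1280 = 0.30591
V̂(p̂_st) = Σ W_h² (1 − n_h/N_h) p̂_h(1−p̂_h)/(n_h−1):
  stratum East: (920/1280)²·(1 − 179/920)·0.162·0.838/178 = 0.00031734
  stratum Central: (240/1280)²·(1 − 31/240)·0.677·0.323/30 = 0.000223155
  stratum West: (120/1280)²·(1 − 15/120)·0.667·0.333/14 = 0.000122009
V̂(p̂_st) = 0.000662505; SE = √V̂ = 0.0257392

p̂_st ≈ 0.3059, SE ≈ 0.0257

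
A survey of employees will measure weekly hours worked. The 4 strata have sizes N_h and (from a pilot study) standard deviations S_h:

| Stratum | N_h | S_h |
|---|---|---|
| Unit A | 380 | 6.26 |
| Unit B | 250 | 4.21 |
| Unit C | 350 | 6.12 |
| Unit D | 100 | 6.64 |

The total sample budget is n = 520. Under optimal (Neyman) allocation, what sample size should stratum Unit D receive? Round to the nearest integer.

Neyman allocation: n_h = n · N_h S_h / Σ N_i S_i, with n = 520.
  stratum Unit A: N_h·S_h = 380·6.26 = 2378.80
  stratum Unit B: N_h·S_h = 250·4.21 = 1052.50
  stratum Unit C: N_h·S_h = 350·6.12 = 2142.00
  stratum Unit D: N_h·S_h = 100·6.64 = 664.00
Σ N_h S_h = 6237.30
n for stratum Unit D = 520·664.00/6237.30 = 55.357 → 55

55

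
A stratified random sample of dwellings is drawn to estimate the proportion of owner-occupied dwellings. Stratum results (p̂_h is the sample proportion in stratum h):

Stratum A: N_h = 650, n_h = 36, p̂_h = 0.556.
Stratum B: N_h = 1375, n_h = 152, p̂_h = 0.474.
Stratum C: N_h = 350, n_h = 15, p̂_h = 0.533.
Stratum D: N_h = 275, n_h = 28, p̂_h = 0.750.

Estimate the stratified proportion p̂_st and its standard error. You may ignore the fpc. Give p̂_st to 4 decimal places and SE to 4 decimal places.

p̂_st ≈ 0.5305, SE ≈ 0.0354

N = 2650; stratum weights W_h = N_h/N.
p̂_st = Σ W_h p̂_h = (650·0.556 + 1375·0.474 + 350·0.533 + 275·0.750)/2650 = 0.53055
V̂(p̂_st) = Σ W_h² p̂_h(1−p̂_h)/(n_h−1):
  stratum A: (650/2650)²·0.556·0.444/35 = 0.00042435
  stratum B: (1375/2650)²·0.474·0.526/151 = 0.00044453
  stratum C: (350/2650)²·0.533·0.467/14 = 0.000310142
  stratum D: (275/2650)²·0.750·0.250/27 = 7.47844e-05
V̂(p̂_st) = 0.00125381; SE = √V̂ = 0.0354091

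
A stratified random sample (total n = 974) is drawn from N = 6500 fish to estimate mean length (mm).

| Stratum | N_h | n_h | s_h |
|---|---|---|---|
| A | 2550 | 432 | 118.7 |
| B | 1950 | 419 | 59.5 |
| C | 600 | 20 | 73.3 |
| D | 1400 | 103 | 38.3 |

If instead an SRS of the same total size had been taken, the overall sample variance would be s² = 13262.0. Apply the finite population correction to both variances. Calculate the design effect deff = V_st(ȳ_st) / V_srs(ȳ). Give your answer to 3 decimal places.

deff ≈ 0.656

V̂(ȳ_st) = Σ W_h² (1 − n_h/N_h) s_h²/n_h, with W_h = N_h/N and N = 6500:
  stratum A: (2550/6500)²·(1 − 432/2550)·118.7²/432 = 4.16924
  stratum B: (1950/6500)²·(1 − 419/1950)·59.5²/419 = 0.597039
  stratum C: (600/6500)²·(1 − 20/600)·73.3²/20 = 2.21274
  stratum D: (1400/6500)²·(1 − 103/1400)·38.3²/103 = 0.612071
V_st = 7.59109
V_srs = (1 − 974/6500)·13262.0/974 = 11.5757
deff = V_st / V_srs = 7.59109/11.5757 = 0.6558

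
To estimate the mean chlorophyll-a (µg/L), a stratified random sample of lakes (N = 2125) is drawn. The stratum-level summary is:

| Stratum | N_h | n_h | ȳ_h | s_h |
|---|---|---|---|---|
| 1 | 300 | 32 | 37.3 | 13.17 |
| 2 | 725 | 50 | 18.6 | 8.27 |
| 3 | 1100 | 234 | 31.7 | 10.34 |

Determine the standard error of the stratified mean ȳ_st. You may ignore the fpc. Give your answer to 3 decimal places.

V̂(ȳ_st) = Σ W_h² s_h²/n_h, with W_h = N_h/N and N = 2125:
  stratum 1: (300/2125)²·13.17²/32 = 0.10803
  stratum 2: (725/2125)²·8.27²/50 = 0.159221
  stratum 3: (1100/2125)²·10.34²/234 = 0.122431
V̂(ȳ_st) = 0.389682
SE(ȳ_st) = √0.389682 = 0.624245

SE(ȳ_st) ≈ 0.624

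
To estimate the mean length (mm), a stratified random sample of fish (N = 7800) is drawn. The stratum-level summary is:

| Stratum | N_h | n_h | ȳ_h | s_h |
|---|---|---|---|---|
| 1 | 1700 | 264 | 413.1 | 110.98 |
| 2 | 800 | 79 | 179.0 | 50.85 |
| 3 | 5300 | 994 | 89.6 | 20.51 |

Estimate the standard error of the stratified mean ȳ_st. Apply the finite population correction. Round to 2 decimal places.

SE(ȳ_st) ≈ 1.53

V̂(ȳ_st) = Σ W_h² (1 − n_h/N_h) s_h²/n_h, with W_h = N_h/N and N = 7800:
  stratum 1: (1700/7800)²·(1 − 264/1700)·110.98²/264 = 1.87197
  stratum 2: (800/7800)²·(1 − 79/800)·50.85²/79 = 0.310306
  stratum 3: (5300/7800)²·(1 − 994/5300)·20.51²/994 = 0.158747
V̂(ȳ_st) = 2.34103
SE(ȳ_st) = √2.34103 = 1.53004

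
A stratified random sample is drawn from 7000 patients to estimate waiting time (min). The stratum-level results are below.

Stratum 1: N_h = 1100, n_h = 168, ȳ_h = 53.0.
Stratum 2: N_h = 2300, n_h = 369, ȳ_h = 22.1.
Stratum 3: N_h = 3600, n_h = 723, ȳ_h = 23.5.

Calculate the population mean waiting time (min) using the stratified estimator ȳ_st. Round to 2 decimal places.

ȳ_st ≈ 27.68

N = Σ N_h = 7000. Stratum weights W_h = N_h/N.
ȳ_st = (1100·53.0 + 2300·22.1 + 3600·23.5) / 7000 = 27.6757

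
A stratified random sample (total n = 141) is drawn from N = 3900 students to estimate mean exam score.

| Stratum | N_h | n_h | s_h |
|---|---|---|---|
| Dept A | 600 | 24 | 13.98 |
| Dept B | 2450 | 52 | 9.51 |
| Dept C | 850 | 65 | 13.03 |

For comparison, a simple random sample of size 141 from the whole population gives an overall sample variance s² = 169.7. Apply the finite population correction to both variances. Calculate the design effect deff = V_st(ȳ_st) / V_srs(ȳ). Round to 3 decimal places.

V̂(ȳ_st) = Σ W_h² (1 − n_h/N_h) s_h²/n_h, with W_h = N_h/N and N = 3900:
  stratum Dept A: (600/3900)²·(1 − 24/600)·13.98²/24 = 0.185032
  stratum Dept B: (2450/3900)²·(1 − 52/2450)·9.51²/52 = 0.671806
  stratum Dept C: (850/3900)²·(1 − 65/850)·13.03²/65 = 0.114587
V_st = 0.971425
V_srs = (1 − 141/3900)·169.7/141 = 1.16003
deff = V_st / V_srs = 0.971425/1.16003 = 0.8374

deff ≈ 0.837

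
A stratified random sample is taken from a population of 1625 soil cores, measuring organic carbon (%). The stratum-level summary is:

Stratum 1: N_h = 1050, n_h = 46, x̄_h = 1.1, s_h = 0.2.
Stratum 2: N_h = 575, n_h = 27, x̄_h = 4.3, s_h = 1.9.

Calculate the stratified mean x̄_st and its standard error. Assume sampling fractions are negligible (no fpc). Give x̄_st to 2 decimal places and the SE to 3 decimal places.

x̄_st ≈ 2.23, SE ≈ 0.131

x̄_st = Σ W_h x̄_h = (1050·1.1 + 575·4.3)/1625 = 2.23231
V̂(x̄_st) = Σ W_h² s_h²/n_h, with W_h = N_h/N and N = 1625:
  stratum 1: (1050/1625)²·0.2²/46 = 0.000363056
  stratum 2: (575/1625)²·1.9²/27 = 0.0167407
V̂(x̄_st) = 0.0171037
SE(x̄_st) = √0.0171037 = 0.130781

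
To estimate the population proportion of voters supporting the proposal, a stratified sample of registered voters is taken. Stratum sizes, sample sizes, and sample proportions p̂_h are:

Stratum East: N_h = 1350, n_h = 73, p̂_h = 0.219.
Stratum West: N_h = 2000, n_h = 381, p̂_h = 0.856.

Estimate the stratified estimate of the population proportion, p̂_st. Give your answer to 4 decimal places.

N = 3350; stratum weights W_h = N_h/N.
p̂_st = Σ W_h p̂_h = (1350·0.219 + 2000·0.856)/3350 = 0.59930

p̂_st ≈ 0.5993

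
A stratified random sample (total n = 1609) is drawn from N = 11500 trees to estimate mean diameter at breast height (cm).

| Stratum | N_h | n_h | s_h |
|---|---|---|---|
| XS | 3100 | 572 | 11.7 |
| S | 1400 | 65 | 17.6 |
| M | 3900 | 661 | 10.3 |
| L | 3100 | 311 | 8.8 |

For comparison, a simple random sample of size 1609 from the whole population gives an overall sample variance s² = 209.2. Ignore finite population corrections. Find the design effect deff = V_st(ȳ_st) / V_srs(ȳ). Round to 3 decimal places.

V̂(ȳ_st) = Σ W_h² s_h²/n_h, with W_h = N_h/N and N = 11500:
  stratum XS: (3100/11500)²·11.7²/572 = 0.0173902
  stratum S: (1400/11500)²·17.6²/65 = 0.0706273
  stratum M: (3900/11500)²·10.3²/661 = 0.0184589
  stratum L: (3100/11500)²·8.8²/311 = 0.0180939
V_st = 0.12457
V_srs = s²/n = 209.2/1609 = 0.130019
deff = V_st / V_srs = 0.12457/0.130019 = 0.9581

deff ≈ 0.958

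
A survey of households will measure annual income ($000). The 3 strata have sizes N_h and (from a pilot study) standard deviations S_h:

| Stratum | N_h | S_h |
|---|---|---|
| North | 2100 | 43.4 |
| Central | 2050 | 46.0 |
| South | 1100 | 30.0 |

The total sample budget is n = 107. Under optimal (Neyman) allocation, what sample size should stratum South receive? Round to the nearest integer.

Neyman allocation: n_h = n · N_h S_h / Σ N_i S_i, with n = 107.
  stratum North: N_h·S_h = 2100·43.4 = 91140.00
  stratum Central: N_h·S_h = 2050·46.0 = 94300.00
  stratum South: N_h·S_h = 1100·30.0 = 33000.00
Σ N_h S_h = 218440.00
n for stratum South = 107·33000.00/218440.00 = 16.165 → 16

16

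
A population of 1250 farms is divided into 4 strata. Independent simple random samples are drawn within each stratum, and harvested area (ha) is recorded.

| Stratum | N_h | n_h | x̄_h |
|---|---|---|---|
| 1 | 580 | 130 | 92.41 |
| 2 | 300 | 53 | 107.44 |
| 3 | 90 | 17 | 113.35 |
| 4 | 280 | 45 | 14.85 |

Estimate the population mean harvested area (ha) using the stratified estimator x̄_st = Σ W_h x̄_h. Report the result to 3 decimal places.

x̄_st ≈ 80.151

N = Σ N_h = 1250. Stratum weights W_h = N_h/N.
x̄_st = (580·92.41 + 300·107.44 + 90·113.35 + 280·14.85) / 1250 = 80.15144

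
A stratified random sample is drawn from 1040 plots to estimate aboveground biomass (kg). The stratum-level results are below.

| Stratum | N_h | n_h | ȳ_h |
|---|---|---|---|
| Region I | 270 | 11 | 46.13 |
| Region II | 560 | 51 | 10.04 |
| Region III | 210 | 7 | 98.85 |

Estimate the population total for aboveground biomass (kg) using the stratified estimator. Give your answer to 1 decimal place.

τ̂_st = Σ N_h ȳ_h = 270·46.13 + 560·10.04 + 210·98.85 = 38836.0

τ̂_st ≈ 38836.0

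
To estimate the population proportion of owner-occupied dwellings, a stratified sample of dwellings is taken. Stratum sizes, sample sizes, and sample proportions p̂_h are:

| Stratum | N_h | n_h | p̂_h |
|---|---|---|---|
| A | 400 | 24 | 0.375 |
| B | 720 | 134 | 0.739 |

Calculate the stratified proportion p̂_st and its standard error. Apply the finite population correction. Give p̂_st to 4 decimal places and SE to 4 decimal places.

p̂_st ≈ 0.6090, SE ≈ 0.0413

N = 1120; stratum weights W_h = N_h/N.
p̂_st = Σ W_h p̂_h = (400·0.375 + 720·0.739)/1120 = 0.60900
V̂(p̂_st) = Σ W_h² (1 − n_h/N_h) p̂_h(1−p̂_h)/(n_h−1):
  stratum A: (400/1120)²·(1 − 24/400)·0.375·0.625/23 = 0.00122179
  stratum B: (720/1120)²·(1 − 134/720)·0.739·0.261/133 = 0.000487784
V̂(p̂_st) = 0.00170957; SE = √V̂ = 0.0413469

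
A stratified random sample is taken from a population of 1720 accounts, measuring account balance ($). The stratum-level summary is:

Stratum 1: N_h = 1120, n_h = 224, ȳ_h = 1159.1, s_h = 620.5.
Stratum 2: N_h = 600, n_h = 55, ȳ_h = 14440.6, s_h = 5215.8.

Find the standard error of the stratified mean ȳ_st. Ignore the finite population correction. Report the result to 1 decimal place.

SE(ȳ_st) ≈ 246.8

V̂(ȳ_st) = Σ W_h² s_h²/n_h, with W_h = N_h/N and N = 1720:
  stratum 1: (1120/1720)²·620.5²/224 = 728.811
  stratum 2: (600/1720)²·5215.8²/55 = 60190.1
V̂(ȳ_st) = 60918.9
SE(ȳ_st) = √60918.9 = 246.817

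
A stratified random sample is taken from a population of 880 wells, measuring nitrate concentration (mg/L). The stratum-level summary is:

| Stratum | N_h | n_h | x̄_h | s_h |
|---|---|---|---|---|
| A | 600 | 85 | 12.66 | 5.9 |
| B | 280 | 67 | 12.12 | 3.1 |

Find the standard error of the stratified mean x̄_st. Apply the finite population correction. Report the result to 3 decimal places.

V̂(x̄_st) = Σ W_h² (1 − n_h/N_h) s_h²/n_h, with W_h = N_h/N and N = 880:
  stratum A: (600/880)²·(1 − 85/600)·5.9²/85 = 0.16341
  stratum B: (280/880)²·(1 − 67/280)·3.1²/67 = 0.0110464
V̂(x̄_st) = 0.174456
SE(x̄_st) = √0.174456 = 0.41768

SE(x̄_st) ≈ 0.418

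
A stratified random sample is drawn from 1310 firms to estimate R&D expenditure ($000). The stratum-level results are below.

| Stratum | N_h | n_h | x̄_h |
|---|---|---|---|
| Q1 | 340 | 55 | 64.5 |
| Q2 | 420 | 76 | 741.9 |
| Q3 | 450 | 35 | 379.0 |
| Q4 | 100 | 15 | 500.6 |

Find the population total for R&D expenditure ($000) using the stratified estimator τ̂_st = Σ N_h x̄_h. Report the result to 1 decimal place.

τ̂_st = Σ N_h x̄_h = 340·64.5 + 420·741.9 + 450·379.0 + 100·500.6 = 554138.0

τ̂_st ≈ 554138.0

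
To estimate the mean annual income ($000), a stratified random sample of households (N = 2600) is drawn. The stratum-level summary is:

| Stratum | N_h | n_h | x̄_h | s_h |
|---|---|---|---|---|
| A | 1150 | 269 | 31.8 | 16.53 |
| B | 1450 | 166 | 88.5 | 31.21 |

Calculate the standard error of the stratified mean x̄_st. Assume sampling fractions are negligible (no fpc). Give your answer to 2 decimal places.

SE(x̄_st) ≈ 1.42

V̂(x̄_st) = Σ W_h² s_h²/n_h, with W_h = N_h/N and N = 2600:
  stratum A: (1150/2600)²·16.53²/269 = 0.19872
  stratum B: (1450/2600)²·31.21²/166 = 1.82502
V̂(x̄_st) = 2.02375
SE(x̄_st) = √2.02375 = 1.42258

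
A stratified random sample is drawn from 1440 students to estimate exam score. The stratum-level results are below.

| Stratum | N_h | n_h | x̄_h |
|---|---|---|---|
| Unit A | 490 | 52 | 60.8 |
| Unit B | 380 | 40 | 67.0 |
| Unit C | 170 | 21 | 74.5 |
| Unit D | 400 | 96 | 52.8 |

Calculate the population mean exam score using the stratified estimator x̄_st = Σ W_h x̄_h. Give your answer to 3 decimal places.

N = Σ N_h = 1440. Stratum weights W_h = N_h/N.
x̄_st = (490·60.8 + 380·67.0 + 170·74.5 + 400·52.8) / 1440 = 61.83125

x̄_st ≈ 61.831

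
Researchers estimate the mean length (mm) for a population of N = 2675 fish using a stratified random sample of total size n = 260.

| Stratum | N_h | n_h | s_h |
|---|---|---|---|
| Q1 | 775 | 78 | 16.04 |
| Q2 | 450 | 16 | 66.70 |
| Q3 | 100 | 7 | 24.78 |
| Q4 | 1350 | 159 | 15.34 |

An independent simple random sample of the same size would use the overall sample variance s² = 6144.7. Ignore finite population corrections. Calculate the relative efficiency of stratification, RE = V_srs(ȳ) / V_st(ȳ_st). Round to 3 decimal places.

V̂(ȳ_st) = Σ W_h² s_h²/n_h, with W_h = N_h/N and N = 2675:
  stratum Q1: (775/2675)²·16.04²/78 = 0.276866
  stratum Q2: (450/2675)²·66.70²/16 = 7.86881
  stratum Q3: (100/2675)²·24.78²/7 = 0.122591
  stratum Q4: (1350/2675)²·15.34²/159 = 0.376941
V_st = 8.64521
V_srs = s²/n = 6144.7/260 = 23.6335
Relative efficiency = V_srs / V_st = 23.6335/8.64521 = 2.7337

RE ≈ 2.734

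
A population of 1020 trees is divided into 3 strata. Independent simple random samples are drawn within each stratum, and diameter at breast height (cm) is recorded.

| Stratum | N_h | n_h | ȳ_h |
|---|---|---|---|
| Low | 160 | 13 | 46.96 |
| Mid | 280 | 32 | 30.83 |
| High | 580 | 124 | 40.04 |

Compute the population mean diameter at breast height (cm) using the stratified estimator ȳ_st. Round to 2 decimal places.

N = Σ N_h = 1020. Stratum weights W_h = N_h/N.
ȳ_st = (160·46.96 + 280·30.83 + 580·40.04) / 1020 = 38.5973

ȳ_st ≈ 38.60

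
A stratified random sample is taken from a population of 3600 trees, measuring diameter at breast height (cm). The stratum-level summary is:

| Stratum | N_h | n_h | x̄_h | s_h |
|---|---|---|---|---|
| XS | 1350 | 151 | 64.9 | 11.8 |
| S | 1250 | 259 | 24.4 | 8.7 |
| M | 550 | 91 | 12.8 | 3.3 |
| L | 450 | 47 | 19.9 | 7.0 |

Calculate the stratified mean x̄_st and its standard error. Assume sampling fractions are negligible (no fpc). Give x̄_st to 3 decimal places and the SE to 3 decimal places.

x̄_st ≈ 37.253, SE ≈ 0.429

x̄_st = Σ W_h x̄_h = (1350·64.9 + 1250·24.4 + 550·12.8 + 450·19.9)/3600 = 37.25278
V̂(x̄_st) = Σ W_h² s_h²/n_h, with W_h = N_h/N and N = 3600:
  stratum XS: (1350/3600)²·11.8²/151 = 0.129673
  stratum S: (1250/3600)²·8.7²/259 = 0.0352333
  stratum M: (550/3600)²·3.3²/91 = 0.00279323
  stratum L: (450/3600)²·7.0²/47 = 0.0162899
V̂(x̄_st) = 0.183989
SE(x̄_st) = √0.183989 = 0.42894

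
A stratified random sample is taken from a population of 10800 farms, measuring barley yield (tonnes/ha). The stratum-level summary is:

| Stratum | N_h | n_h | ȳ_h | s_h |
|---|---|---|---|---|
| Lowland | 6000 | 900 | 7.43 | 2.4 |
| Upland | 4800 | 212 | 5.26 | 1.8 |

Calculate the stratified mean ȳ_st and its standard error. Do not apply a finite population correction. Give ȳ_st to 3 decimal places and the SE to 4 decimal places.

ȳ_st ≈ 6.466, SE ≈ 0.0707

ȳ_st = Σ W_h ȳ_h = (6000·7.43 + 4800·5.26)/10800 = 6.46556
V̂(ȳ_st) = Σ W_h² s_h²/n_h, with W_h = N_h/N and N = 10800:
  stratum Lowland: (6000/10800)²·2.4²/900 = 0.00197531
  stratum Upland: (4800/10800)²·1.8²/212 = 0.00301887
V̂(ȳ_st) = 0.00499418
SE(ȳ_st) = √0.00499418 = 0.0706695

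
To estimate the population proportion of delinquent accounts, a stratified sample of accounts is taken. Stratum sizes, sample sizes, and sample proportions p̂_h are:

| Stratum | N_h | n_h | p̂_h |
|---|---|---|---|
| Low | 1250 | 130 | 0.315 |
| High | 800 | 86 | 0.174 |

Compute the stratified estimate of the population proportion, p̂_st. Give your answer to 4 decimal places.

p̂_st ≈ 0.2600

N = 2050; stratum weights W_h = N_h/N.
p̂_st = Σ W_h p̂_h = (1250·0.315 + 800·0.174)/2050 = 0.25998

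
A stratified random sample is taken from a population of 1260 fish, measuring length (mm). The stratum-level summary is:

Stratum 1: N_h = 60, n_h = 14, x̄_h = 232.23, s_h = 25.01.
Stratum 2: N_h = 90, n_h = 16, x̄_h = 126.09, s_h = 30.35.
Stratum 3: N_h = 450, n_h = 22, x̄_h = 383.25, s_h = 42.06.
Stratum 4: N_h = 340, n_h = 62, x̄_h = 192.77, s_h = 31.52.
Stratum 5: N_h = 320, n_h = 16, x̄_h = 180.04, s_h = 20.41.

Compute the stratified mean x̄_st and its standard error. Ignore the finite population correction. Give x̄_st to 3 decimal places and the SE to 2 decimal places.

x̄_st = Σ W_h x̄_h = (60·232.23 + 90·126.09 + 450·383.25 + 340·192.77 + 320·180.04)/1260 = 254.68175
V̂(x̄_st) = Σ W_h² s_h²/n_h, with W_h = N_h/N and N = 1260:
  stratum 1: (60/1260)²·25.01²/14 = 0.101312
  stratum 2: (90/1260)²·30.35²/16 = 0.293725
  stratum 3: (450/1260)²·42.06²/22 = 10.2565
  stratum 4: (340/1260)²·31.52²/62 = 1.1668
  stratum 5: (320/1260)²·20.41²/16 = 1.67929
V̂(x̄_st) = 13.4976
SE(x̄_st) = √13.4976 = 3.67391

x̄_st ≈ 254.682, SE ≈ 3.67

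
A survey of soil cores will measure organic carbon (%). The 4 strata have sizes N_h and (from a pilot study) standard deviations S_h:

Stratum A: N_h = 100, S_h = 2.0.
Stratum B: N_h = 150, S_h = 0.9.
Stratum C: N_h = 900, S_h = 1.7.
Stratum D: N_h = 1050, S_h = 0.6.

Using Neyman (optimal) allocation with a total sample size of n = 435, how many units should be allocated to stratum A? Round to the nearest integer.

35

Neyman allocation: n_h = n · N_h S_h / Σ N_i S_i, with n = 435.
  stratum A: N_h·S_h = 100·2.0 = 200.00
  stratum B: N_h·S_h = 150·0.9 = 135.00
  stratum C: N_h·S_h = 900·1.7 = 1530.00
  stratum D: N_h·S_h = 1050·0.6 = 630.00
Σ N_h S_h = 2495.00
n for stratum A = 435·200.00/2495.00 = 34.870 → 35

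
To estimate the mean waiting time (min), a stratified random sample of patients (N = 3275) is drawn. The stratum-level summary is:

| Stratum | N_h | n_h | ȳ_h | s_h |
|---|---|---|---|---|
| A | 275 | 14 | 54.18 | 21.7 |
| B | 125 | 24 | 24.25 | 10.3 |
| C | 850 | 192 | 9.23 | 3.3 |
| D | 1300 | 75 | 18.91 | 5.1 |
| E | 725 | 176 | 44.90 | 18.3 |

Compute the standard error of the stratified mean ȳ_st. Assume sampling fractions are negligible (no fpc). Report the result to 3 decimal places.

SE(ȳ_st) ≈ 0.629

V̂(ȳ_st) = Σ W_h² s_h²/n_h, with W_h = N_h/N and N = 3275:
  stratum A: (275/3275)²·21.7²/14 = 0.237156
  stratum B: (125/3275)²·10.3²/24 = 0.00643963
  stratum C: (850/3275)²·3.3²/192 = 0.00382069
  stratum D: (1300/3275)²·5.1²/75 = 0.0546441
  stratum E: (725/3275)²·18.3²/176 = 0.0932487
V̂(ȳ_st) = 0.395309
SE(ȳ_st) = √0.395309 = 0.628736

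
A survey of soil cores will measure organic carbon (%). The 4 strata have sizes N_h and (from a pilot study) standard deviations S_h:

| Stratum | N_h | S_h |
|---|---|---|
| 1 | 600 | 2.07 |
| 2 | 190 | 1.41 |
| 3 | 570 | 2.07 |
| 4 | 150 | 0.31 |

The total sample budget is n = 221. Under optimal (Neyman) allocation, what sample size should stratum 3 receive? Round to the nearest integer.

Neyman allocation: n_h = n · N_h S_h / Σ N_i S_i, with n = 221.
  stratum 1: N_h·S_h = 600·2.07 = 1242.00
  stratum 2: N_h·S_h = 190·1.41 = 267.90
  stratum 3: N_h·S_h = 570·2.07 = 1179.90
  stratum 4: N_h·S_h = 150·0.31 = 46.50
Σ N_h S_h = 2736.30
n for stratum 3 = 221·1179.90/2736.30 = 95.296 → 95

95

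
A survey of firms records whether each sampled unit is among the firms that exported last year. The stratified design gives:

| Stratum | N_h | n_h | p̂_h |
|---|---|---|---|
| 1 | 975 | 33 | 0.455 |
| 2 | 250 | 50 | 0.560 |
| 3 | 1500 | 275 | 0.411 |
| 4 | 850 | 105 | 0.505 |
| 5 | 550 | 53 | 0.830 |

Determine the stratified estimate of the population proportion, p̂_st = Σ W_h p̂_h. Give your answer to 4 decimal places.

p̂_st ≈ 0.5057

N = 4125; stratum weights W_h = N_h/N.
p̂_st = Σ W_h p̂_h = (975·0.455 + 250·0.560 + 1500·0.411 + 850·0.505 + 550·0.830)/4125 = 0.50567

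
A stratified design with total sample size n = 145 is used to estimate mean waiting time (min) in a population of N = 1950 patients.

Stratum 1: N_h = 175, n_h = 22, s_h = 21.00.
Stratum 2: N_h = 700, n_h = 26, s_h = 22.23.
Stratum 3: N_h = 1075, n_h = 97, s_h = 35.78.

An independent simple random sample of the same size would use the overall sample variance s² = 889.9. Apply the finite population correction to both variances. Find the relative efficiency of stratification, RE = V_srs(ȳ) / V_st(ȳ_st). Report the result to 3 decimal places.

RE ≈ 0.924

V̂(ȳ_st) = Σ W_h² (1 − n_h/N_h) s_h²/n_h, with W_h = N_h/N and N = 1950:
  stratum 1: (175/1950)²·(1 − 22/175)·21.00²/22 = 0.141148
  stratum 2: (700/1950)²·(1 − 26/700)·22.23²/26 = 2.35827
  stratum 3: (1075/1950)²·(1 − 97/1075)·35.78²/97 = 3.64911
V_st = 6.14853
V_srs = (1 − 145/1950)·889.9/145 = 5.68088
Relative efficiency = V_srs / V_st = 5.68088/6.14853 = 0.9239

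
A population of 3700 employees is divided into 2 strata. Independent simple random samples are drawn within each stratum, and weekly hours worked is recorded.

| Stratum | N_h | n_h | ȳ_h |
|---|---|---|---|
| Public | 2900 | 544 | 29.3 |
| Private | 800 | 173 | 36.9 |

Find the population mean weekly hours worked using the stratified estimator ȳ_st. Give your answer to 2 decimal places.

N = Σ N_h = 3700. Stratum weights W_h = N_h/N.
ȳ_st = (2900·29.3 + 800·36.9) / 3700 = 30.9432

ȳ_st ≈ 30.94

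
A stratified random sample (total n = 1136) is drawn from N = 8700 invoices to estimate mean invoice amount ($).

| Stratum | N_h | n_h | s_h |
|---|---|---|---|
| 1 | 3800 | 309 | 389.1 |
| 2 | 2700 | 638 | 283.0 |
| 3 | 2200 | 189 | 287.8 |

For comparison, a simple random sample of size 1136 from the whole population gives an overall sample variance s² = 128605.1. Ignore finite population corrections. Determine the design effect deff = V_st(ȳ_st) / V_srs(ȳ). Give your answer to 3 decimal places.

V̂(ȳ_st) = Σ W_h² s_h²/n_h, with W_h = N_h/N and N = 8700:
  stratum 1: (3800/8700)²·389.1²/309 = 93.4744
  stratum 2: (2700/8700)²·283.0²/638 = 12.0904
  stratum 3: (2200/8700)²·287.8²/189 = 28.0238
V_st = 133.589
V_srs = s²/n = 128605.1/1136 = 113.209
deff = V_st / V_srs = 133.589/113.209 = 1.1800

deff ≈ 1.180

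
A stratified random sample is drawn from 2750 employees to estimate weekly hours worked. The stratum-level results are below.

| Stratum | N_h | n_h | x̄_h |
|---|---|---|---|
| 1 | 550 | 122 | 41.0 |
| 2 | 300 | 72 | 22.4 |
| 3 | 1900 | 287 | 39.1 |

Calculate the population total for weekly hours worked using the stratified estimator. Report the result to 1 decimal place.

τ̂_st = Σ N_h x̄_h = 550·41.0 + 300·22.4 + 1900·39.1 = 103560.0

τ̂_st ≈ 103560.0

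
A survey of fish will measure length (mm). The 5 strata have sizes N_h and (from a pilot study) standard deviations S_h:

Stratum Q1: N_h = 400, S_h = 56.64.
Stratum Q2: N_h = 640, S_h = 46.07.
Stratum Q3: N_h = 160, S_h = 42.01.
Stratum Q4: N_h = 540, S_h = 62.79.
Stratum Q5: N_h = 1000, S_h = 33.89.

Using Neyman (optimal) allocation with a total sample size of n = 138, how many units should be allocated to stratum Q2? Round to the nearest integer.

Neyman allocation: n_h = n · N_h S_h / Σ N_i S_i, with n = 138.
  stratum Q1: N_h·S_h = 400·56.64 = 22656.00
  stratum Q2: N_h·S_h = 640·46.07 = 29484.80
  stratum Q3: N_h·S_h = 160·42.01 = 6721.60
  stratum Q4: N_h·S_h = 540·62.79 = 33906.60
  stratum Q5: N_h·S_h = 1000·33.89 = 33890.00
Σ N_h S_h = 126659.00
n for stratum Q2 = 138·29484.80/126659.00 = 32.125 → 32

32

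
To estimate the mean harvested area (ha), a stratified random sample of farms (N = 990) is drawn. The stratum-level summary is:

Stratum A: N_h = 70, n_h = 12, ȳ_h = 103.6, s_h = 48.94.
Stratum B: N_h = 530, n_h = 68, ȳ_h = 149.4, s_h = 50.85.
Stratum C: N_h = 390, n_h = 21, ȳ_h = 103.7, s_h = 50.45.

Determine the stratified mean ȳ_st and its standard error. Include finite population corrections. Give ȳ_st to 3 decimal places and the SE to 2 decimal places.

ȳ_st ≈ 128.159, SE ≈ 5.30

ȳ_st = Σ W_h ȳ_h = (70·103.6 + 530·149.4 + 390·103.7)/990 = 128.15859
V̂(ȳ_st) = Σ W_h² (1 − n_h/N_h) s_h²/n_h, with W_h = N_h/N and N = 990:
  stratum A: (70/990)²·(1 − 12/70)·48.94²/12 = 0.826804
  stratum B: (530/990)²·(1 − 68/530)·50.85²/68 = 9.49993
  stratum C: (390/990)²·(1 − 21/390)·50.45²/21 = 17.7961
V̂(ȳ_st) = 28.1228
SE(ȳ_st) = √28.1228 = 5.30309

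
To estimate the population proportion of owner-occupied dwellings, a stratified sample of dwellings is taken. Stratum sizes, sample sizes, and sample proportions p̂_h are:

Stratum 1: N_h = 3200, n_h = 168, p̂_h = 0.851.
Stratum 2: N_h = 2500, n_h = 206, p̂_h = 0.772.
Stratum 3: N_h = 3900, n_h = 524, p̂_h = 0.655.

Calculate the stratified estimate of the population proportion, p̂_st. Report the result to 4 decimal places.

N = 9600; stratum weights W_h = N_h/N.
p̂_st = Σ W_h p̂_h = (3200·0.851 + 2500·0.772 + 3900·0.655)/9600 = 0.75080

p̂_st ≈ 0.7508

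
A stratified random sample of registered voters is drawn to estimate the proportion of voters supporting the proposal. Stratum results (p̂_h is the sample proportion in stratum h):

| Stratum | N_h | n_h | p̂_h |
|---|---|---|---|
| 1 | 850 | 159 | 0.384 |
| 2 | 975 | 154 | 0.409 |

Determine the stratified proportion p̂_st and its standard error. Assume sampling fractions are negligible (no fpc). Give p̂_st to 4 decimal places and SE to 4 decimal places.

p̂_st ≈ 0.3974, SE ≈ 0.0279

N = 1825; stratum weights W_h = N_h/N.
p̂_st = Σ W_h p̂_h = (850·0.384 + 975·0.409)/1825 = 0.39736
V̂(p̂_st) = Σ W_h² p̂_h(1−p̂_h)/(n_h−1):
  stratum 1: (850/1825)²·0.384·0.616/158 = 0.000324763
  stratum 2: (975/1825)²·0.409·0.591/153 = 0.000450923
V̂(p̂_st) = 0.000775687; SE = √V̂ = 0.0278512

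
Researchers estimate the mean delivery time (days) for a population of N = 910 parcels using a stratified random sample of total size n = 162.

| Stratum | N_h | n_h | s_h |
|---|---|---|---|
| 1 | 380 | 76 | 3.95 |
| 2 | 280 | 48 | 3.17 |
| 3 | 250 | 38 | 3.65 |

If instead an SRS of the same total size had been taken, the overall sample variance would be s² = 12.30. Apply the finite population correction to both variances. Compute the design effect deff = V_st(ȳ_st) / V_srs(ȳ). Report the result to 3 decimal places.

V̂(ȳ_st) = Σ W_h² (1 − n_h/N_h) s_h²/n_h, with W_h = N_h/N and N = 910:
  stratum 1: (380/910)²·(1 − 76/380)·3.95²/76 = 0.0286388
  stratum 2: (280/910)²·(1 − 48/280)·3.17²/48 = 0.0164225
  stratum 3: (250/910)²·(1 − 38/250)·3.65²/38 = 0.0224386
V_st = 0.0674999
V_srs = (1 − 162/910)·12.30/162 = 0.0624094
deff = V_st / V_srs = 0.0674999/0.0624094 = 1.0816

deff ≈ 1.082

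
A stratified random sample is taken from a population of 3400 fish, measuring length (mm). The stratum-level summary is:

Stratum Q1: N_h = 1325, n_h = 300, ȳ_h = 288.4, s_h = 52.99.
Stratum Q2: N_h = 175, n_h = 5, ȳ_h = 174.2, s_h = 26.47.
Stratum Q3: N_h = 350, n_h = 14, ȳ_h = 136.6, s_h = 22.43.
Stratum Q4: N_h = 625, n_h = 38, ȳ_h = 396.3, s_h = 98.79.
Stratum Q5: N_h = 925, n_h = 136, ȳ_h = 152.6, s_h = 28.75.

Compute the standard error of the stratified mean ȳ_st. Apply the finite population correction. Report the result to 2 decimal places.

SE(ȳ_st) ≈ 3.22

V̂(ȳ_st) = Σ W_h² (1 − n_h/N_h) s_h²/n_h, with W_h = N_h/N and N = 3400:
  stratum Q1: (1325/3400)²·(1 − 300/1325)·52.99²/300 = 1.09963
  stratum Q2: (175/3400)²·(1 − 5/175)·26.47²/5 = 0.360634
  stratum Q3: (350/3400)²·(1 − 14/350)·22.43²/14 = 0.365578
  stratum Q4: (625/3400)²·(1 − 38/625)·98.79²/38 = 8.15085
  stratum Q5: (925/3400)²·(1 − 136/925)·28.75²/136 = 0.383705
V̂(ȳ_st) = 10.3604
SE(ȳ_st) = √10.3604 = 3.21876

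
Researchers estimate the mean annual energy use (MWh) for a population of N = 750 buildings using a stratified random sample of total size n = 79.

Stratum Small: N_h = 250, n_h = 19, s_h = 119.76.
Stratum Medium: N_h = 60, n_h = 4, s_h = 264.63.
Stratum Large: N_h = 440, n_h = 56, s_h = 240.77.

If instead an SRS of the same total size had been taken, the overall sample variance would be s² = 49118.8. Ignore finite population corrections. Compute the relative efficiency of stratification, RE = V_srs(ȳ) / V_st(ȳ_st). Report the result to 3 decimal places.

V̂(ȳ_st) = Σ W_h² s_h²/n_h, with W_h = N_h/N and N = 750:
  stratum Small: (250/750)²·119.76²/19 = 83.874
  stratum Medium: (60/750)²·264.63²/4 = 112.046
  stratum Large: (440/750)²·240.77²/56 = 356.287
V_st = 552.207
V_srs = s²/n = 49118.8/79 = 621.757
Relative efficiency = V_srs / V_st = 621.757/552.207 = 1.1259

RE ≈ 1.126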